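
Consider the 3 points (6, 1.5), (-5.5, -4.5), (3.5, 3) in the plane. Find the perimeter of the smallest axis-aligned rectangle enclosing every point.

Width = max x − min x = 6 − (-5.5) = 11.5.
Height = max y − min y = 3 − (-4.5) = 7.5.
Perimeter = 2(11.5 + 7.5) = 38.

38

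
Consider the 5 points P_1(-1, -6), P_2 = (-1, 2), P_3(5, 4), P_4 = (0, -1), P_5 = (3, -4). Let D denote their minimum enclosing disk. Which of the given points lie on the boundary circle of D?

A smallest enclosing disk is always determined by at most three of the input points on its boundary.
The farthest pair is P_1–P_3 with squared distance 136. The circle on this segment as diameter has centre (2, -1) and r² = 136/4 = 34.
Check P_2: distance² to centre = 18 ≤ 34, so it lies inside.
All remaining points lie in this disk, and no smaller disk contains both endpoints, so this is the minimum enclosing circle.
The points at distance exactly r from the centre are P_1, P_3 — 2 points.

P_1, P_3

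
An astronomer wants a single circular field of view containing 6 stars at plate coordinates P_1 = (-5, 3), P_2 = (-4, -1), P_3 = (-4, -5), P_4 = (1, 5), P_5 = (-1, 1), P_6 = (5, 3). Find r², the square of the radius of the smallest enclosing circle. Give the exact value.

By Welzl's lemma the MEC is supported by two points (diametrically opposite) or three points (on a circumcircle).
The minimum enclosing circle is determined by three boundary points: P_1, P_3, P_6.
Their circumcentre is (0, -0.4375) with r² = 36.81640625.
The farthest remaining point P_4 is at distance² 30.56640625 ≤ 36.81640625.

36.81640625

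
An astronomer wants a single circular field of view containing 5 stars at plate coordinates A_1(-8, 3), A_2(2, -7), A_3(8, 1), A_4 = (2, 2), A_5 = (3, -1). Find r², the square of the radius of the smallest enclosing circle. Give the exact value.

The minimum enclosing circle of a finite set is fixed by two of the points (as a diameter) or three (as a circumcircle).
The minimum enclosing circle is determined by three boundary points: A_1, A_2, A_3.
Their circumcentre is (-1/7, 6/7) with r² = 3250/49.
The farthest remaining point A_5 is at distance² 653/49 ≤ 3250/49.

3250/49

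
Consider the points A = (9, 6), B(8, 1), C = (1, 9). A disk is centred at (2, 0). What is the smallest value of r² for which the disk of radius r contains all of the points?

The required radius is the distance from (2, 0) to the farthest point.
Squared distances: 85, 37, 82.
Maximum is 85, attained at A.

85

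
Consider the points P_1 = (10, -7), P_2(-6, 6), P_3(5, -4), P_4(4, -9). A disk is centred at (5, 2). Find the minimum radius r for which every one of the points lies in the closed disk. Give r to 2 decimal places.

The required radius is the distance from (5, 2) to the farthest point.
Squared distances: 106, 137, 36, 122.
Maximum is 137, attained at P_2.
r = √137 ≈ 11.70.

11.70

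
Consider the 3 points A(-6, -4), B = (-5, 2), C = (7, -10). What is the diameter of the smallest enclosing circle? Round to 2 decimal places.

Side lengths²: AB² = 37, AC² = 205, BC² = 288.
Since BC² = 288 ≥ 205 + 37 = 242, the angle opposite BC is not acute, so the smallest enclosing circle has BC as diameter.
Centre = midpoint of BC = (1, -4), r² = 288/4 = 72.
Diameter = 2r = 2√72 ≈ 16.97.

16.97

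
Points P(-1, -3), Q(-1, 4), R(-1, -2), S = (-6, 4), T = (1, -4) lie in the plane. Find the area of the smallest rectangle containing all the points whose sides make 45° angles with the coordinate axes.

52.5

In coordinates u = x + y, v = x − y the rectangle is axis-aligned; the map (x,y)→(u,v) scales areas by 2.
u-values: -4, 3, -3, -2, -3; range = 3 − (-4) = 7.
v-values: 2, -5, 1, -10, 5; range = 5 − (-10) = 15.
Area = (7 × 15) / 2 = 52.5.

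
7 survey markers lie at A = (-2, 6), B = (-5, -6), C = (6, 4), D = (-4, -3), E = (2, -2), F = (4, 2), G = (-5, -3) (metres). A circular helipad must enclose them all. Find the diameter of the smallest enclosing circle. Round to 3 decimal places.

14.866

The farthest pair is B–C with squared distance 221. The circle on this segment as diameter has centre (0.5, -1) and r² = 221/4 = 55.25.
Check A: distance² to centre = 55.25 ≤ 55.25, so it lies inside.
All remaining points lie in this disk, and no smaller disk contains both endpoints, so this is the minimum enclosing circle.
Diameter = 2r = 2√(55.25) ≈ 14.866.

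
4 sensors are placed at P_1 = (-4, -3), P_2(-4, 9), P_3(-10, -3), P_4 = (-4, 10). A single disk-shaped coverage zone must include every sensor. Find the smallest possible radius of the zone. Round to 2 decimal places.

The farthest pair is P_3–P_4 with squared distance 205. The circle on this segment as diameter has centre (-7, 3.5) and r² = 205/4 = 51.25.
Check P_1: distance² to centre = 51.25 ≤ 51.25, so it lies inside.
All remaining points lie in this disk, and no smaller disk contains both endpoints, so this is the minimum enclosing circle.
r = √(51.25) ≈ 7.16.

7.16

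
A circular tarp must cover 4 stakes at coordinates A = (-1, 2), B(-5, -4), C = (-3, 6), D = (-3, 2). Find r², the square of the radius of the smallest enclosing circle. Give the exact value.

26

By Welzl's lemma the MEC is supported by two points (diametrically opposite) or three points (on a circumcircle).
The farthest pair is B–C with squared distance 104. The circle on this segment as diameter has centre (-4, 1) and r² = 104/4 = 26.
Check A: distance² to centre = 10 ≤ 26, so it lies inside.
All remaining points lie in this disk, and no smaller disk contains both endpoints, so this is the minimum enclosing circle.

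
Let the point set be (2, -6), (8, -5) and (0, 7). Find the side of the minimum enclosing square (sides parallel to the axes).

13

The bounding box has width 8 and height 13.
An axis-aligned square enclosing the set must have side ≥ max(width, height).
So the minimum side is max(8, 13) = 13.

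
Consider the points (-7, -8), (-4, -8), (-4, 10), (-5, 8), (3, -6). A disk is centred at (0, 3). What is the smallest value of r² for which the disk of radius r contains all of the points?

170

The required radius is the distance from (0, 3) to the farthest point.
Squared distances: 170, 137, 65, 50, 90.
Maximum is 170, attained at (-7, -8).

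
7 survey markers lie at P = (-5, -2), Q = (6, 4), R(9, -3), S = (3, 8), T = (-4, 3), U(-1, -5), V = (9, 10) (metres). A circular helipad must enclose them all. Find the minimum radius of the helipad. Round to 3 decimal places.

9.243

By Welzl's lemma the MEC is supported by two points (diametrically opposite) or three points (on a circumcircle).
The minimum enclosing circle is determined by three boundary points: P, R, V.
Their circumcentre is (17/7, 3.5) with r² = 16745/196.
The farthest remaining point U is at distance² 16465/196 ≤ 16745/196.
r = √(16745/196) ≈ 9.243.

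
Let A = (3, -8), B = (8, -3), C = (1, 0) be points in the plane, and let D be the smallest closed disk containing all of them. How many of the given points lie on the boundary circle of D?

3

Side lengths²: AB² = 50, AC² = 68, BC² = 58.
Since AC² = 68 < 58 + 50 = 108, the triangle is acute, so the smallest enclosing circle is the circumcircle.
Circumcentre = (3.6, -3.6), r² = 19.72.
The points at distance exactly r from the centre are A, B, C — 3 points.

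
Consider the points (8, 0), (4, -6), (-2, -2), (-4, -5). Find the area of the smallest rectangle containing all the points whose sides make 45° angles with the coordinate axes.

85

In coordinates u = x + y, v = x − y the rectangle is axis-aligned; the map (x,y)→(u,v) scales areas by 2.
u-values: 8, -2, -4, -9; range = 8 − (-9) = 17.
v-values: 8, 10, 0, 1; range = 10 − 0 = 10.
Area = (17 × 10) / 2 = 85.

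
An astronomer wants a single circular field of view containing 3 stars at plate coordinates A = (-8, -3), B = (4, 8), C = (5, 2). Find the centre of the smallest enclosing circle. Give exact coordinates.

Side lengths²: AB² = 265, AC² = 194, BC² = 37.
Since AB² = 265 ≥ 194 + 37 = 231, the angle opposite AB is not acute, so the smallest enclosing circle has AB as diameter.
Centre = midpoint of AB = (-2, 2.5), r² = 265/4 = 66.25.
Centre = (-2, 2.5).

(-2, 2.5)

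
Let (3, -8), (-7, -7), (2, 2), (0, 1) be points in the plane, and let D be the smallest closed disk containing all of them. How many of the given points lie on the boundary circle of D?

A smallest enclosing disk is always determined by at most three of the input points on its boundary.
The minimum enclosing circle is determined by three boundary points: (3, -8), (-7, -7), (2, 2).
Their circumcentre is (-35/22, -75/22) with r² = 10201/242.
The farthest remaining point (0, 1) is at distance² 5317/242 ≤ 10201/242.
The points at distance exactly r from the centre are (3, -8), (-7, -7), (2, 2) — 3 points.

3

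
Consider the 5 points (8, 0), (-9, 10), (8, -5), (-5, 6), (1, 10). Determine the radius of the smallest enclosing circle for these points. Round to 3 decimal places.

The farthest pair is (-9, 10)–(8, -5) with squared distance 514. The circle on this segment as diameter has centre (-0.5, 2.5) and r² = 514/4 = 128.5.
Check (8, 0): distance² to centre = 78.5 ≤ 128.5, so it lies inside.
All remaining points lie in this disk, and no smaller disk contains both endpoints, so this is the minimum enclosing circle.
r = √(128.5) ≈ 11.336.

11.336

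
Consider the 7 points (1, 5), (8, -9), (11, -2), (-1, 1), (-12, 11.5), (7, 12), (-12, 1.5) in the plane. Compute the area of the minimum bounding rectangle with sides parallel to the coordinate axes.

x ranges over [-12, 11], width 23.
y ranges over [-9, 12], height 21.
Area = 23 × 21 = 483.

483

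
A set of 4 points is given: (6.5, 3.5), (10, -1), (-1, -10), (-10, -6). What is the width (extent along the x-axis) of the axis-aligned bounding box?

20

max x = 10, min x = -10, so width = 20.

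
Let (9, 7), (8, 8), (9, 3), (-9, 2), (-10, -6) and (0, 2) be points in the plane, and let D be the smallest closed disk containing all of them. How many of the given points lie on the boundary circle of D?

The minimum enclosing circle of a finite set is fixed by two of the points (as a diameter) or three (as a circumcircle).
The farthest pair is (9, 7)–(-10, -6) with squared distance 530. The circle on this segment as diameter has centre (-0.5, 0.5) and r² = 530/4 = 132.5.
Check (8, 8): distance² to centre = 128.5 ≤ 132.5, so it lies inside.
All remaining points lie in this disk, and no smaller disk contains both endpoints, so this is the minimum enclosing circle.
The points at distance exactly r from the centre are (9, 7), (-10, -6) — 2 points.

2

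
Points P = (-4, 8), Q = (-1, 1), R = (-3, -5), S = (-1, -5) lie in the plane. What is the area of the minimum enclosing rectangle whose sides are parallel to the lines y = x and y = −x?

96

In coordinates u = x + y, v = x − y the rectangle is axis-aligned; the map (x,y)→(u,v) scales areas by 2.
u-values: 4, 0, -8, -6; range = 4 − (-8) = 12.
v-values: -12, -2, 2, 4; range = 4 − (-12) = 16.
Area = (12 × 16) / 2 = 96.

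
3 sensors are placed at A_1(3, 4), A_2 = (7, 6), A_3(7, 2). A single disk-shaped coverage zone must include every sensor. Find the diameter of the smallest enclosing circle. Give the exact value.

Side lengths²: A_1A_2² = 20, A_1A_3² = 20, A_2A_3² = 16.
Since A_1A_3² = 20 < 20 + 16 = 36, the triangle is acute, so the smallest enclosing circle is the circumcircle.
Circumcentre = (5.5, 4), r² = 6.25.
Diameter = 2r = 2√(6.25) = 5.

5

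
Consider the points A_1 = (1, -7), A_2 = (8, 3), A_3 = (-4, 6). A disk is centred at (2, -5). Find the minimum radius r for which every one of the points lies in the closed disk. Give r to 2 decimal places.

12.53

The required radius is the distance from (2, -5) to the farthest point.
Squared distances: 5, 100, 157.
Maximum is 157, attained at A_3.
r = √157 ≈ 12.53.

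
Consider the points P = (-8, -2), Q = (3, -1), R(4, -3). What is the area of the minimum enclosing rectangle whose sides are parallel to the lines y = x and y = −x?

78

In coordinates u = x + y, v = x − y the rectangle is axis-aligned; the map (x,y)→(u,v) scales areas by 2.
u-values: -10, 2, 1; range = 2 − (-10) = 12.
v-values: -6, 4, 7; range = 7 − (-6) = 13.
Area = (12 × 13) / 2 = 78.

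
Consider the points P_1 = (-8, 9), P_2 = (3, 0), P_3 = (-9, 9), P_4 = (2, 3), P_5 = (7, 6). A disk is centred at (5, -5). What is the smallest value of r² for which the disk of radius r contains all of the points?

392

The required radius is the distance from (5, -5) to the farthest point.
Squared distances: 365, 29, 392, 73, 125.
Maximum is 392, attained at P_3.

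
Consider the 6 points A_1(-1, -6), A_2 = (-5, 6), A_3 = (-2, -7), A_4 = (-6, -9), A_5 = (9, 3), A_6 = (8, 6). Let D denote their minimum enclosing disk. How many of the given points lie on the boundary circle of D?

A smallest enclosing disk is always determined by at most three of the input points on its boundary.
The farthest pair is A_4–A_6 with squared distance 421. The circle on this segment as diameter has centre (1, -1.5) and r² = 421/4 = 105.25.
Check A_1: distance² to centre = 24.25 ≤ 105.25, so it lies inside.
All remaining points lie in this disk, and no smaller disk contains both endpoints, so this is the minimum enclosing circle.
The points at distance exactly r from the centre are A_4, A_6 — 2 points.

2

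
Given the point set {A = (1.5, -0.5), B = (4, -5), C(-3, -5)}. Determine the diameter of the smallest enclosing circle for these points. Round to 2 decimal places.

7.28

Side lengths²: AB² = 26.5, AC² = 40.5, BC² = 49.
Since BC² = 49 < 40.5 + 26.5 = 67, the triangle is acute, so the smallest enclosing circle is the circumcircle.
Circumcentre = (0.5, -4), r² = 13.25.
Diameter = 2r = 2√(13.25) ≈ 7.28.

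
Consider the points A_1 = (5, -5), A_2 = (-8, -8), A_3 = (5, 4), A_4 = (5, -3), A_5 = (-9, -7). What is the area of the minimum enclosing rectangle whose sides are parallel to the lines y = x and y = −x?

150

In coordinates u = x + y, v = x − y the rectangle is axis-aligned; the map (x,y)→(u,v) scales areas by 2.
u-values: 0, -16, 9, 2, -16; range = 9 − (-16) = 25.
v-values: 10, 0, 1, 8, -2; range = 10 − (-2) = 12.
Area = (25 × 12) / 2 = 150.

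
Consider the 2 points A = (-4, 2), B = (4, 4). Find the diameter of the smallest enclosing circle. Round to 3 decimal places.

The smallest circle enclosing two points has them as diameter endpoints.
Centre = midpoint = (0, 3); r² = |AB|²/4 = 68/4 = 17.
Diameter = 2r = 2√17 ≈ 8.246.

8.246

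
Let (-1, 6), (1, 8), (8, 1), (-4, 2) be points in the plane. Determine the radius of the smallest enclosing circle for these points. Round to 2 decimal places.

6.05

A smallest enclosing disk is always determined by at most three of the input points on its boundary.
The minimum enclosing circle is determined by three boundary points: (1, 8), (8, 1), (-4, 2).
Their circumcentre is (45/22, 45/22) with r² = 8845/242.
The farthest remaining point (-1, 6) is at distance² 6029/242 ≤ 8845/242.
r = √(8845/242) ≈ 6.05.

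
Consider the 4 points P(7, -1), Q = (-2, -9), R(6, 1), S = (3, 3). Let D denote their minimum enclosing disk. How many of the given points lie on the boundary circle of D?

3

By Welzl's lemma the MEC is supported by two points (diametrically opposite) or three points (on a circumcircle).
The minimum enclosing circle is determined by three boundary points: Q, R, S.
Their circumcentre is (47/46, -74/23) with r² = 90077/2116.
The farthest remaining point P is at distance² 86029/2116 ≤ 90077/2116.
The points at distance exactly r from the centre are Q, R, S — 3 points.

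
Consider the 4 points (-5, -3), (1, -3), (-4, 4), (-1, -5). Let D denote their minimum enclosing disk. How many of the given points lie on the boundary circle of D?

By Welzl's lemma the MEC is supported by two points (diametrically opposite) or three points (on a circumcircle).
The farthest pair is (-4, 4)–(-1, -5) with squared distance 90. The circle on this segment as diameter has centre (-2.5, -0.5) and r² = 90/4 = 22.5.
Check (-5, -3): distance² to centre = 12.5 ≤ 22.5, so it lies inside.
All remaining points lie in this disk, and no smaller disk contains both endpoints, so this is the minimum enclosing circle.
The points at distance exactly r from the centre are (-4, 4), (-1, -5) — 2 points.

2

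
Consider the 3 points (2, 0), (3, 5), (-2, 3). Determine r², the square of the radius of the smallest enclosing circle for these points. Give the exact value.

9425/1058

Call the three points A, B, C in the order given.
Side lengths²: AB² = 26, AC² = 25, BC² = 29.
Since BC² = 29 < 26 + 25 = 51, the triangle is acute, so the smallest enclosing circle is the circumcircle.
Circumcentre = (45/46, 129/46), r² = 9425/1058.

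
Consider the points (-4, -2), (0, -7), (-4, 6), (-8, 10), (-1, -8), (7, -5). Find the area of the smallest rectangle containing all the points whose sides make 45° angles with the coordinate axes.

165

In coordinates u = x + y, v = x − y the rectangle is axis-aligned; the map (x,y)→(u,v) scales areas by 2.
u-values: -6, -7, 2, 2, -9, 2; range = 2 − (-9) = 11.
v-values: -2, 7, -10, -18, 7, 12; range = 12 − (-18) = 30.
Area = (11 × 30) / 2 = 165.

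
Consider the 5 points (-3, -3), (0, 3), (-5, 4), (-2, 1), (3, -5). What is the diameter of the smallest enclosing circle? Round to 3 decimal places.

The minimum enclosing circle of a finite set is fixed by two of the points (as a diameter) or three (as a circumcircle).
The farthest pair is (-5, 4)–(3, -5) with squared distance 145. The circle on this segment as diameter has centre (-1, -0.5) and r² = 145/4 = 36.25.
Check (-3, -3): distance² to centre = 10.25 ≤ 36.25, so it lies inside.
All remaining points lie in this disk, and no smaller disk contains both endpoints, so this is the minimum enclosing circle.
Diameter = 2r = 2√(36.25) ≈ 12.042.

12.042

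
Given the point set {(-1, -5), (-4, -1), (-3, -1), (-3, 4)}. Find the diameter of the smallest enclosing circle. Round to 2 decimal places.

9.22

The minimum enclosing circle of a finite set is fixed by two of the points (as a diameter) or three (as a circumcircle).
The farthest pair is (-1, -5)–(-3, 4) with squared distance 85. The circle on this segment as diameter has centre (-2, -0.5) and r² = 85/4 = 21.25.
Check (-4, -1): distance² to centre = 4.25 ≤ 21.25, so it lies inside.
All remaining points lie in this disk, and no smaller disk contains both endpoints, so this is the minimum enclosing circle.
Diameter = 2r = 2√(21.25) ≈ 9.22.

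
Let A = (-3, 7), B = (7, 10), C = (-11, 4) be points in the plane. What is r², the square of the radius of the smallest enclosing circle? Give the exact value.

Side lengths²: AB² = 109, AC² = 73, BC² = 360.
Since BC² = 360 ≥ 109 + 73 = 182, the angle opposite BC is not acute, so the smallest enclosing circle has BC as diameter.
Centre = midpoint of BC = (-2, 7), r² = 360/4 = 90.

90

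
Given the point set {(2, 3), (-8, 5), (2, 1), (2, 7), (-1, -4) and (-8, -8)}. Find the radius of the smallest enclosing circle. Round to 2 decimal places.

9.01

The minimum enclosing circle of a finite set is fixed by two of the points (as a diameter) or three (as a circumcircle).
The farthest pair is (2, 7)–(-8, -8) with squared distance 325. The circle on this segment as diameter has centre (-3, -0.5) and r² = 325/4 = 81.25.
Check (2, 3): distance² to centre = 37.25 ≤ 81.25, so it lies inside.
All remaining points lie in this disk, and no smaller disk contains both endpoints, so this is the minimum enclosing circle.
r = √(81.25) ≈ 9.01.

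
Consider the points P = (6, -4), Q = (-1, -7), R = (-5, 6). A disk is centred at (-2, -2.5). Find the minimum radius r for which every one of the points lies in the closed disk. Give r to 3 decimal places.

The required radius is the distance from (-2, -2.5) to the farthest point.
Squared distances: 66.25, 21.25, 81.25.
Maximum is 81.25, attained at R.
r = √(81.25) ≈ 9.014.

9.014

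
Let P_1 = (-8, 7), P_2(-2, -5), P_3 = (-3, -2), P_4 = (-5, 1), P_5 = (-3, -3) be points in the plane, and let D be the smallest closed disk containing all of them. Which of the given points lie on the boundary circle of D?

P_1, P_2

The farthest pair is P_1–P_2 with squared distance 180. The circle on this segment as diameter has centre (-5, 1) and r² = 180/4 = 45.
Check P_3: distance² to centre = 13 ≤ 45, so it lies inside.
All remaining points lie in this disk, and no smaller disk contains both endpoints, so this is the minimum enclosing circle.
The points at distance exactly r from the centre are P_1, P_2 — 2 points.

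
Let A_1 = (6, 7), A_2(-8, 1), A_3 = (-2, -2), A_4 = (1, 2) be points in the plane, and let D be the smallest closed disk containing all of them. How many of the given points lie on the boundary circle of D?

2

The minimum enclosing circle of a finite set is fixed by two of the points (as a diameter) or three (as a circumcircle).
The farthest pair is A_1–A_2 with squared distance 232. The circle on this segment as diameter has centre (-1, 4) and r² = 232/4 = 58.
Check A_3: distance² to centre = 37 ≤ 58, so it lies inside.
All remaining points lie in this disk, and no smaller disk contains both endpoints, so this is the minimum enclosing circle.
The points at distance exactly r from the centre are A_1, A_2 — 2 points.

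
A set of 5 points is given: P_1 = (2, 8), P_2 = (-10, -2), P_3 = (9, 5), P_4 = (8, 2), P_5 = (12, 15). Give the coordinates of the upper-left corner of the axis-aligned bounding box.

(-10, 15)

x-range [-10, 12], y-range [-2, 15].
The upper-left corner is (-10, 15).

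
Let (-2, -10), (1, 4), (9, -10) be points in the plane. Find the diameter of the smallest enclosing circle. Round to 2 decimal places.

16.49

Call the three points A, B, C in the order given.
Side lengths²: AB² = 205, AC² = 121, BC² = 260.
Since BC² = 260 < 205 + 121 = 326, the triangle is acute, so the smallest enclosing circle is the circumcircle.
Circumcentre = (3.5, -27/7), r² = 13325/196.
Diameter = 2r = 2√(13325/196) ≈ 16.49.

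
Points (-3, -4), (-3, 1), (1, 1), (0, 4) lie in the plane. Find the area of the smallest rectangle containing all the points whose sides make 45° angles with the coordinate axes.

27.5

In coordinates u = x + y, v = x − y the rectangle is axis-aligned; the map (x,y)→(u,v) scales areas by 2.
u-values: -7, -2, 2, 4; range = 4 − (-7) = 11.
v-values: 1, -4, 0, -4; range = 1 − (-4) = 5.
Area = (11 × 5) / 2 = 27.5.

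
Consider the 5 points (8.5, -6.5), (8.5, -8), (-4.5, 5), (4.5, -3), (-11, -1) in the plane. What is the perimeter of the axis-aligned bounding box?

Width = max x − min x = 8.5 − (-11) = 19.5.
Height = max y − min y = 5 − (-8) = 13.
Perimeter = 2(19.5 + 13) = 65.

65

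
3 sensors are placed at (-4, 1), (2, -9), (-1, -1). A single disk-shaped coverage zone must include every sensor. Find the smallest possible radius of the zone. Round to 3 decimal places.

5.831

Call the three points A, B, C in the order given.
Side lengths²: AB² = 136, AC² = 13, BC² = 73.
Since AB² = 136 ≥ 73 + 13 = 86, the angle opposite AB is not acute, so the smallest enclosing circle has AB as diameter.
Centre = midpoint of AB = (-1, -4), r² = 136/4 = 34.
r = √34 ≈ 5.831.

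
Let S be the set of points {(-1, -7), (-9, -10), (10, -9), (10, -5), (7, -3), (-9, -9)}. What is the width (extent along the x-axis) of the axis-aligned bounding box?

max x = 10, min x = -9, so width = 19.

19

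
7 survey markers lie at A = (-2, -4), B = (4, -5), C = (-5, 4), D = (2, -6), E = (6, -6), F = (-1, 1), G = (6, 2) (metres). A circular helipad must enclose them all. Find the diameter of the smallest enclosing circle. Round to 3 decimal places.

14.866

A smallest enclosing disk is always determined by at most three of the input points on its boundary.
The farthest pair is C–E with squared distance 221. The circle on this segment as diameter has centre (0.5, -1) and r² = 221/4 = 55.25.
Check A: distance² to centre = 15.25 ≤ 55.25, so it lies inside.
All remaining points lie in this disk, and no smaller disk contains both endpoints, so this is the minimum enclosing circle.
Diameter = 2r = 2√(55.25) ≈ 14.866.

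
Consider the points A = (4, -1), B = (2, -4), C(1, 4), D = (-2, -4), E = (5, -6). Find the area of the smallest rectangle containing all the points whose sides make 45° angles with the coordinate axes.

77

In coordinates u = x + y, v = x − y the rectangle is axis-aligned; the map (x,y)→(u,v) scales areas by 2.
u-values: 3, -2, 5, -6, -1; range = 5 − (-6) = 11.
v-values: 5, 6, -3, 2, 11; range = 11 − (-3) = 14.
Area = (11 × 14) / 2 = 77.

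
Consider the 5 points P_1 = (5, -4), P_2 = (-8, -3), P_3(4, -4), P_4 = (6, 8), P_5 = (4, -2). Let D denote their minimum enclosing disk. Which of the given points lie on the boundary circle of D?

P_2, P_4

The farthest pair is P_2–P_4 with squared distance 317. The circle on this segment as diameter has centre (-1, 2.5) and r² = 317/4 = 79.25.
Check P_1: distance² to centre = 78.25 ≤ 79.25, so it lies inside.
All remaining points lie in this disk, and no smaller disk contains both endpoints, so this is the minimum enclosing circle.
The points at distance exactly r from the centre are P_2, P_4 — 2 points.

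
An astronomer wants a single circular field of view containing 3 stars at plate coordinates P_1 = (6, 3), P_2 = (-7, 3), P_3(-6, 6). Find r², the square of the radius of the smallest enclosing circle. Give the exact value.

42.25

Side lengths²: P_1P_2² = 169, P_1P_3² = 153, P_2P_3² = 10.
Since P_1P_2² = 169 ≥ 153 + 10 = 163, the angle opposite P_1P_2 is not acute, so the smallest enclosing circle has P_1P_2 as diameter.
Centre = midpoint of P_1P_2 = (-0.5, 3), r² = 169/4 = 42.25.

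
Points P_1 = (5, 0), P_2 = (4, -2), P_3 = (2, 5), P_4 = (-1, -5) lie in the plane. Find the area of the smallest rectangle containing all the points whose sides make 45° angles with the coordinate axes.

In coordinates u = x + y, v = x − y the rectangle is axis-aligned; the map (x,y)→(u,v) scales areas by 2.
u-values: 5, 2, 7, -6; range = 7 − (-6) = 13.
v-values: 5, 6, -3, 4; range = 6 − (-3) = 9.
Area = (13 × 9) / 2 = 58.5.

58.5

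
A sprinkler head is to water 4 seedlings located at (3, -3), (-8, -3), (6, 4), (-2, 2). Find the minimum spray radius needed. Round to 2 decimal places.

A smallest enclosing disk is always determined by at most three of the input points on its boundary.
The farthest pair is (-8, -3)–(6, 4) with squared distance 245. The circle on this segment as diameter has centre (-1, 0.5) and r² = 245/4 = 61.25.
Check (3, -3): distance² to centre = 28.25 ≤ 61.25, so it lies inside.
All remaining points lie in this disk, and no smaller disk contains both endpoints, so this is the minimum enclosing circle.
r = √(61.25) ≈ 7.83.

7.83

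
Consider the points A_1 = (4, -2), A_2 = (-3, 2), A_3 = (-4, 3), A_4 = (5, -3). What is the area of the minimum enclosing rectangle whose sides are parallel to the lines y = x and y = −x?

22.5

In coordinates u = x + y, v = x − y the rectangle is axis-aligned; the map (x,y)→(u,v) scales areas by 2.
u-values: 2, -1, -1, 2; range = 2 − (-1) = 3.
v-values: 6, -5, -7, 8; range = 8 − (-7) = 15.
Area = (3 × 15) / 2 = 22.5.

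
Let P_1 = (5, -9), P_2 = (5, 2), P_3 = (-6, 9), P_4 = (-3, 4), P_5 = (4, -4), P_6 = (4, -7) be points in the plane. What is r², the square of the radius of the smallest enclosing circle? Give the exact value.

111.25

The farthest pair is P_1–P_3 with squared distance 445. The circle on this segment as diameter has centre (-0.5, 0) and r² = 445/4 = 111.25.
Check P_2: distance² to centre = 34.25 ≤ 111.25, so it lies inside.
All remaining points lie in this disk, and no smaller disk contains both endpoints, so this is the minimum enclosing circle.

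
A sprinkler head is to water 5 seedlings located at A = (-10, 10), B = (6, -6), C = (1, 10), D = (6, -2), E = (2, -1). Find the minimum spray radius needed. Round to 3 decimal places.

11.314

By Welzl's lemma the MEC is supported by two points (diametrically opposite) or three points (on a circumcircle).
The farthest pair is A–B with squared distance 512. The circle on this segment as diameter has centre (-2, 2) and r² = 512/4 = 128.
Check C: distance² to centre = 73 ≤ 128, so it lies inside.
All remaining points lie in this disk, and no smaller disk contains both endpoints, so this is the minimum enclosing circle.
r = √128 ≈ 11.314.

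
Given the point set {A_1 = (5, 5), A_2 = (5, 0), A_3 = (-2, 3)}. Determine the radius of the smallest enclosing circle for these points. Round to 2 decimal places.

3.96

Side lengths²: A_1A_2² = 25, A_1A_3² = 53, A_2A_3² = 58.
Since A_2A_3² = 58 < 53 + 25 = 78, the triangle is acute, so the smallest enclosing circle is the circumcircle.
Circumcentre = (27/14, 2.5), r² = 1537/98.
r = √(1537/98) ≈ 3.96.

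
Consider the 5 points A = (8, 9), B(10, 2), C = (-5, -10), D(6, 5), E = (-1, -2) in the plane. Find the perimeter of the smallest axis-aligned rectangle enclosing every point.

Width = max x − min x = 10 − (-5) = 15.
Height = max y − min y = 9 − (-10) = 19.
Perimeter = 2(15 + 19) = 68.

68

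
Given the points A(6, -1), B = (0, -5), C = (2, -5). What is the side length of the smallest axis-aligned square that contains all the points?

6

The bounding box has width 6 and height 4.
An axis-aligned square enclosing the set must have side ≥ max(width, height).
So the minimum side is max(6, 4) = 6.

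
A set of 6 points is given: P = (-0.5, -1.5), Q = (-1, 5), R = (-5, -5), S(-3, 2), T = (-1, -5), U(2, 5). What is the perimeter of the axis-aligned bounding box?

34

Width = max x − min x = 2 − (-5) = 7.
Height = max y − min y = 5 − (-5) = 10.
Perimeter = 2(7 + 10) = 34.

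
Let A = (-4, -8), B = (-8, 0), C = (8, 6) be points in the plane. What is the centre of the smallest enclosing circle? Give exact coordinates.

Side lengths²: AB² = 80, AC² = 340, BC² = 292.
Since AC² = 340 < 292 + 80 = 372, the triangle is acute, so the smallest enclosing circle is the circumcircle.
Circumcentre = (24/19, -7/19), r² = 31025/361.
Centre = (24/19, -7/19).

(24/19, -7/19)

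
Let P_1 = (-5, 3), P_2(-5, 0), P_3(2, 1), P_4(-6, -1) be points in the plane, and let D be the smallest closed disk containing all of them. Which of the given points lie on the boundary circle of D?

The minimum enclosing circle is determined by three boundary points: P_1, P_3, P_4.
Their circumcentre is (-61/30, 2/15) with r² = 15317/900.
The farthest remaining point P_2 is at distance² 7937/900 ≤ 15317/900.
The points at distance exactly r from the centre are P_1, P_3, P_4 — 3 points.

P_1, P_3, P_4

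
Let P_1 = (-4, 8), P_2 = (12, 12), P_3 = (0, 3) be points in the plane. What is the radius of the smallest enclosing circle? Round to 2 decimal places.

8.25

Side lengths²: P_1P_2² = 272, P_1P_3² = 41, P_2P_3² = 225.
Since P_1P_2² = 272 ≥ 225 + 41 = 266, the angle opposite P_1P_2 is not acute, so the smallest enclosing circle has P_1P_2 as diameter.
Centre = midpoint of P_1P_2 = (4, 10), r² = 272/4 = 68.
r = √68 ≈ 8.25.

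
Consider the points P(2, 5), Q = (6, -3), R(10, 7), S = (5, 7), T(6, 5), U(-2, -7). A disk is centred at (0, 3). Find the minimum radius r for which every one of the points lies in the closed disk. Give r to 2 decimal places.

10.77

The required radius is the distance from (0, 3) to the farthest point.
Squared distances: 8, 72, 116, 41, 40, 104.
Maximum is 116, attained at R.
r = √116 ≈ 10.77.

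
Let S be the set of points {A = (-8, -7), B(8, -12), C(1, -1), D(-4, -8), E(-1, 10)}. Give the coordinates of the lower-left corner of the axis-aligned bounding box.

(-8, -12)

x-range [-8, 8], y-range [-12, 10].
The lower-left corner is (-8, -12).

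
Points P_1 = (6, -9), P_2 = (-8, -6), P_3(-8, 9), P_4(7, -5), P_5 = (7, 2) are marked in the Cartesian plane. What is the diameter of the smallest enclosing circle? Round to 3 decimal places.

The farthest pair is P_1–P_3 with squared distance 520. The circle on this segment as diameter has centre (-1, 0) and r² = 520/4 = 130.
Check P_2: distance² to centre = 85 ≤ 130, so it lies inside.
All remaining points lie in this disk, and no smaller disk contains both endpoints, so this is the minimum enclosing circle.
Diameter = 2r = 2√130 ≈ 22.804.

22.804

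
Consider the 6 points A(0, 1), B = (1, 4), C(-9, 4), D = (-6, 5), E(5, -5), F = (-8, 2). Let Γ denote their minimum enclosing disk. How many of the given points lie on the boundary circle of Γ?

2

The minimum enclosing circle of a finite set is fixed by two of the points (as a diameter) or three (as a circumcircle).
The farthest pair is C–E with squared distance 277. The circle on this segment as diameter has centre (-2, -0.5) and r² = 277/4 = 69.25.
Check A: distance² to centre = 6.25 ≤ 69.25, so it lies inside.
All remaining points lie in this disk, and no smaller disk contains both endpoints, so this is the minimum enclosing circle.
The points at distance exactly r from the centre are C, E — 2 points.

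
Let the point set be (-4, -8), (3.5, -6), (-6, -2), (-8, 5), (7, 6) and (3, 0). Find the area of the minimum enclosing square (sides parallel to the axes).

The bounding box has width 15 and height 14.
An axis-aligned square enclosing the set must have side ≥ max(width, height).
So the minimum side is max(15, 14) = 15.
Area = 15² = 225.

225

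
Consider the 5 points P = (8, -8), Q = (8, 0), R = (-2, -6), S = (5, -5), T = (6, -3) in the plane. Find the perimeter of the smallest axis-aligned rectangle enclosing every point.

36

Width = max x − min x = 8 − (-2) = 10.
Height = max y − min y = 0 − (-8) = 8.
Perimeter = 2(10 + 8) = 36.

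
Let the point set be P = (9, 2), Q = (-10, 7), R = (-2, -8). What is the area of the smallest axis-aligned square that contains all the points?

The bounding box has width 19 and height 15.
An axis-aligned square enclosing the set must have side ≥ max(width, height).
So the minimum side is max(19, 15) = 19.
Area = 19² = 361.

361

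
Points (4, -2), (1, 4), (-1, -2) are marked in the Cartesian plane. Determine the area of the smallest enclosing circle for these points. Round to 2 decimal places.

39.27

Call the three points A, B, C in the order given.
Side lengths²: AB² = 45, AC² = 25, BC² = 40.
Since AB² = 45 < 40 + 25 = 65, the triangle is acute, so the smallest enclosing circle is the circumcircle.
Circumcentre = (1.5, 0.5), r² = 12.5.
Area = π·r² = π·12.5 ≈ 39.27.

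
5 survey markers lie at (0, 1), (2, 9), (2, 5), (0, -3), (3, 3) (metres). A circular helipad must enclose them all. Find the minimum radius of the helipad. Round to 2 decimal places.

6.08

The minimum enclosing circle of a finite set is fixed by two of the points (as a diameter) or three (as a circumcircle).
The farthest pair is (2, 9)–(0, -3) with squared distance 148. The circle on this segment as diameter has centre (1, 3) and r² = 148/4 = 37.
Check (0, 1): distance² to centre = 5 ≤ 37, so it lies inside.
All remaining points lie in this disk, and no smaller disk contains both endpoints, so this is the minimum enclosing circle.
r = √37 ≈ 6.08.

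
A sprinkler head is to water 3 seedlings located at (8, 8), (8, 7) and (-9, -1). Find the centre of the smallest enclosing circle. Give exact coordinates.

(-0.5, 3.5)

Call the three points A, B, C in the order given.
Side lengths²: AB² = 1, AC² = 370, BC² = 353.
Since AC² = 370 ≥ 353 + 1 = 354, the angle opposite AC is not acute, so the smallest enclosing circle has AC as diameter.
Centre = midpoint of AC = (-0.5, 3.5), r² = 370/4 = 92.5.
Centre = (-0.5, 3.5).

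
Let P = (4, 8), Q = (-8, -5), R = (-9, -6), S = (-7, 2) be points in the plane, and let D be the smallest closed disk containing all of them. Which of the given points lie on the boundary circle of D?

P, R

By Welzl's lemma the MEC is supported by two points (diametrically opposite) or three points (on a circumcircle).
The farthest pair is P–R with squared distance 365. The circle on this segment as diameter has centre (-2.5, 1) and r² = 365/4 = 91.25.
Check Q: distance² to centre = 66.25 ≤ 91.25, so it lies inside.
All remaining points lie in this disk, and no smaller disk contains both endpoints, so this is the minimum enclosing circle.
The points at distance exactly r from the centre are P, R — 2 points.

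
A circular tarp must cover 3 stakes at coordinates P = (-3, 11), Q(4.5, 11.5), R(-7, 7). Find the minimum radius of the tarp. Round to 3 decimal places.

6.175

Side lengths²: PQ² = 56.5, PR² = 32, QR² = 152.5.
Since QR² = 152.5 ≥ 56.5 + 32 = 88.5, the angle opposite QR is not acute, so the smallest enclosing circle has QR as diameter.
Centre = midpoint of QR = (-1.25, 9.25), r² = 152.5/4 = 38.125.
r = √(38.125) ≈ 6.175.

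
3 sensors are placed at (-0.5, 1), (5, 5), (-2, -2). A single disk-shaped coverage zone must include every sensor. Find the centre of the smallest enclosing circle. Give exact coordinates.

(1.5, 1.5)

Call the three points A, B, C in the order given.
Side lengths²: AB² = 46.25, AC² = 11.25, BC² = 98.
Since BC² = 98 ≥ 46.25 + 11.25 = 57.5, the angle opposite BC is not acute, so the smallest enclosing circle has BC as diameter.
Centre = midpoint of BC = (1.5, 1.5), r² = 98/4 = 24.5.
Centre = (1.5, 1.5).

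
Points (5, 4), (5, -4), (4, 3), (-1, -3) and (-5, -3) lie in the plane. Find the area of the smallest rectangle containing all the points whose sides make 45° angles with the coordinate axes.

93.5

In coordinates u = x + y, v = x − y the rectangle is axis-aligned; the map (x,y)→(u,v) scales areas by 2.
u-values: 9, 1, 7, -4, -8; range = 9 − (-8) = 17.
v-values: 1, 9, 1, 2, -2; range = 9 − (-2) = 11.
Area = (17 × 11) / 2 = 93.5.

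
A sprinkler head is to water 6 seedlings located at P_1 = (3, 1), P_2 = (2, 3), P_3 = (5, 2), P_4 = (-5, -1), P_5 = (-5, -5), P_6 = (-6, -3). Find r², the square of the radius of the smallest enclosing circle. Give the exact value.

54385/1458

By Welzl's lemma the MEC is supported by two points (diametrically opposite) or three points (on a circumcircle).
The minimum enclosing circle is determined by three boundary points: P_3, P_5, P_6.
Their circumcentre is (-7/54, -71/54) with r² = 54385/1458.
The farthest remaining point P_4 is at distance² 34729/1458 ≤ 54385/1458.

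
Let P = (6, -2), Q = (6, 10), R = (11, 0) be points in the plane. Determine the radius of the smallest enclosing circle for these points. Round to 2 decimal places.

Side lengths²: PQ² = 144, PR² = 29, QR² = 125.
Since PQ² = 144 < 125 + 29 = 154, the triangle is acute, so the smallest enclosing circle is the circumcircle.
Circumcentre = (6.5, 4), r² = 36.25.
r = √(36.25) ≈ 6.02.

6.02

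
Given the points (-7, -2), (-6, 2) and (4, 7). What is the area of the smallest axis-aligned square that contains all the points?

121

The bounding box has width 11 and height 9.
An axis-aligned square enclosing the set must have side ≥ max(width, height).
So the minimum side is max(11, 9) = 11.
Area = 11² = 121.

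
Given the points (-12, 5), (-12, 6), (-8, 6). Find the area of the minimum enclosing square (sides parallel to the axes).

The bounding box has width 4 and height 1.
An axis-aligned square enclosing the set must have side ≥ max(width, height).
So the minimum side is max(4, 1) = 4.
Area = 4² = 16.

16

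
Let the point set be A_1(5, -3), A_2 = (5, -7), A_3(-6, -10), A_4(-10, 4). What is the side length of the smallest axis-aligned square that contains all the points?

15

The bounding box has width 15 and height 14.
An axis-aligned square enclosing the set must have side ≥ max(width, height).
So the minimum side is max(15, 14) = 15.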